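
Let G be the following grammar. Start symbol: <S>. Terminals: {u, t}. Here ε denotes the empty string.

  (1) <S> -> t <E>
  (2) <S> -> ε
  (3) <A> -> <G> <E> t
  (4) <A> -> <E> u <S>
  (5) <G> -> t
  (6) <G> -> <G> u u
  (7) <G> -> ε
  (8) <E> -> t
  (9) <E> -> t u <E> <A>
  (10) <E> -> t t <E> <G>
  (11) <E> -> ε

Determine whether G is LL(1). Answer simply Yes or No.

No

FIRST(<S>) = {ε, t}
FIRST(<A>) = {t, u}
FIRST(<G>) = {ε, t, u}
FIRST(<E>) = {ε, t}
FOLLOW(<S>) = {$, t, u}
FOLLOW(<A>) = {$, t, u}
FOLLOW(<G>) = {$, t, u}
FOLLOW(<E>) = {$, t, u}
Cell M[<A>, t] receives both <A> -> <G> <E> t and <A> -> <E> u <S> — the grammar is not LL(1).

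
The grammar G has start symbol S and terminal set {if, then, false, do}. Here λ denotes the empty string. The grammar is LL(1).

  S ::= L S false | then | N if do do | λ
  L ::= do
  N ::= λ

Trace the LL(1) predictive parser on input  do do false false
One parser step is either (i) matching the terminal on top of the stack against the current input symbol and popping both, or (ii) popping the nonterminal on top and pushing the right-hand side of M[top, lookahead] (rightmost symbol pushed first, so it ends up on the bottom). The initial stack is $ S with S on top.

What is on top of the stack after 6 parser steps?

     Stack               Input                Action
  1  $ S                 do do false false $  expand S ::= L S false
  2  $ false S L         do do false false $  expand L ::= do
  3  $ false S do        do do false false $  match do
  4  $ false S           do false false $     expand S ::= L S false
  5  $ false false S L   do false false $     expand L ::= do
  6  $ false false S do  do false false $     match do
Stack after step 6: $ false false S (top = S).

S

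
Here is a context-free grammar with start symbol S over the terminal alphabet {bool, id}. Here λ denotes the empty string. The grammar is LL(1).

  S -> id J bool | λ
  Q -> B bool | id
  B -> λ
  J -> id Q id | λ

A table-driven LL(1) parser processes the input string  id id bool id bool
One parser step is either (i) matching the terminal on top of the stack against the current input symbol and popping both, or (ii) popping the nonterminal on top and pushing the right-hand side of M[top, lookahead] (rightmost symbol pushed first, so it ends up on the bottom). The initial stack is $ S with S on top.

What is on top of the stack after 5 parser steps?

     Stack           Input                 Action
  1  $ S             id id bool id bool $  expand S -> id J bool
  2  $ bool J id     id id bool id bool $  match id
  3  $ bool J        id bool id bool $     expand J -> id Q id
  4  $ bool id Q id  id bool id bool $     match id
  5  $ bool id Q     bool id bool $        expand Q -> B bool
Stack after step 5: $ bool id bool B (top = B).

B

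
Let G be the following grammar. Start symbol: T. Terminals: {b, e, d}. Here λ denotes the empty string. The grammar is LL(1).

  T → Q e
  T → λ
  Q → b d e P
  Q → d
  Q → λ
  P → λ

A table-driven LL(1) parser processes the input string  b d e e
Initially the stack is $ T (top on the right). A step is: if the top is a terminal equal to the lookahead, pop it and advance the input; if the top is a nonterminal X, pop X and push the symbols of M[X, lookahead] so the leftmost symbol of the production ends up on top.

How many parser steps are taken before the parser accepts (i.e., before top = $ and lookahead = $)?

7

step 1: stack=$ T  input=b d e e $  — expand T → Q e
step 2: stack=$ e Q  input=b d e e $  — expand Q → b d e P
step 3: stack=$ e P e d b  input=b d e e $  — match b
step 4: stack=$ e P e d  input=d e e $  — match d
step 5: stack=$ e P e  input=e e $  — match e
step 6: stack=$ e P  input=e $  — expand P → λ
step 7: stack=$ e  input=e $  — match e
Accept reached after 7 steps.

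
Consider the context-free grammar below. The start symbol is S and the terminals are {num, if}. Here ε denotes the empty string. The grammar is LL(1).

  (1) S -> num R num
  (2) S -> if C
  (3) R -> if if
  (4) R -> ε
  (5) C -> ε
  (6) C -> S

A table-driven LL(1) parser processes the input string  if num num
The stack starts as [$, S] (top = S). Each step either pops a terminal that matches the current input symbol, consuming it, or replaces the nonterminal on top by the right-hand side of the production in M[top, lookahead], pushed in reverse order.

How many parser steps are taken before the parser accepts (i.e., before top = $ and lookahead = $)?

7

     Stack        Input         Action
  1  $ S          if num num $  expand S -> if C
  2  $ C if       if num num $  match if
  3  $ C          num num $     expand C -> S
  4  $ S          num num $     expand S -> num R num
  5  $ num R num  num num $     match num
  6  $ num R      num $         expand R -> ε
  7  $ num        num $         match num
Accept reached after 7 steps.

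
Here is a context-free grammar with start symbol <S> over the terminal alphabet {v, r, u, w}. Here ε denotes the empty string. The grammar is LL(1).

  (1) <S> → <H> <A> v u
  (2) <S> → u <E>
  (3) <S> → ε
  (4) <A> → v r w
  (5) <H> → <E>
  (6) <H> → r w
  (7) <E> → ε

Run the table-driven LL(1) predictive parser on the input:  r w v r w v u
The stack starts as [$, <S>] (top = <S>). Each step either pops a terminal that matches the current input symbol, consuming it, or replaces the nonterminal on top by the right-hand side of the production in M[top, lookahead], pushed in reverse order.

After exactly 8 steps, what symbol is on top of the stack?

v

step 1: stack=$ <S>  input=r w v r w v u $  — expand <S> → <H> <A> v u
step 2: stack=$ u v <A> <H>  input=r w v r w v u $  — expand <H> → r w
step 3: stack=$ u v <A> w r  input=r w v r w v u $  — match r
step 4: stack=$ u v <A> w  input=w v r w v u $  — match w
step 5: stack=$ u v <A>  input=v r w v u $  — expand <A> → v r w
step 6: stack=$ u v w r v  input=v r w v u $  — match v
step 7: stack=$ u v w r  input=r w v u $  — match r
step 8: stack=$ u v w  input=w v u $  — match w
Stack after step 8: $ u v (top = v).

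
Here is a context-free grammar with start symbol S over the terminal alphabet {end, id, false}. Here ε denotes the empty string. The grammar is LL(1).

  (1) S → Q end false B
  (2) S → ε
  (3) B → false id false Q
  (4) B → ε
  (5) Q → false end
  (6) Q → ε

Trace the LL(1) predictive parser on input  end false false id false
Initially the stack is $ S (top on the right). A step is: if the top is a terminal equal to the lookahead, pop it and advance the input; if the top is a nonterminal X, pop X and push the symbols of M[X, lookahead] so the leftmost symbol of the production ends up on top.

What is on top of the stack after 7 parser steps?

step 1: stack=$ S  input=end false false id false $  — expand S → Q end false B
step 2: stack=$ B false end Q  input=end false false id false $  — expand Q → ε
step 3: stack=$ B false end  input=end false false id false $  — match end
step 4: stack=$ B false  input=false false id false $  — match false
step 5: stack=$ B  input=false id false $  — expand B → false id false Q
step 6: stack=$ Q false id false  input=false id false $  — match false
step 7: stack=$ Q false id  input=id false $  — match id
Stack after step 7: $ Q false (top = false).

false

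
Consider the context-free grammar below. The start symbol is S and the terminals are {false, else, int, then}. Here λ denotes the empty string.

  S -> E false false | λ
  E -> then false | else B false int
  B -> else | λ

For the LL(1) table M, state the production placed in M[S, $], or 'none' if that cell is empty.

S -> λ

FIRST(E) = {else, then}
FIRST(B) = {λ, else}
FIRST(S) = {λ, else, then}  (via E false false)
FOLLOW(S) includes $ since S is the start symbol.
FOLLOW(S): S appears on no right-hand side. Thus FOLLOW(S) = {$}.
For S -> E false false: FIRST(E false false) = {else, then}, so it goes in M[S, t] for t ∈ {else, then}.
For S -> λ: FIRST(λ) = {λ}, so it goes in M[S, t] for t ∈ {}; since λ ∈ FIRST, also for every t ∈ FOLLOW(S) = {$}.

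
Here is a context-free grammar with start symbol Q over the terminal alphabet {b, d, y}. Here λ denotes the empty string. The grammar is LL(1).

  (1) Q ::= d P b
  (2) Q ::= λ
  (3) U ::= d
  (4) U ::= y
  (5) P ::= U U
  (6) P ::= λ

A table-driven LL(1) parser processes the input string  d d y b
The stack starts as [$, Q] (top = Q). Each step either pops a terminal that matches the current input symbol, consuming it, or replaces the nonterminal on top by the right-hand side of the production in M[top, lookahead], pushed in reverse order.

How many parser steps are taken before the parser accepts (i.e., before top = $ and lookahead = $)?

step 1: stack=$ Q  input=d d y b $  — expand Q ::= d P b
step 2: stack=$ b P d  input=d d y b $  — match d
step 3: stack=$ b P  input=d y b $  — expand P ::= U U
step 4: stack=$ b U U  input=d y b $  — expand U ::= d
step 5: stack=$ b U d  input=d y b $  — match d
step 6: stack=$ b U  input=y b $  — expand U ::= y
step 7: stack=$ b y  input=y b $  — match y
step 8: stack=$ b  input=b $  — match b
Accept reached after 8 steps.

8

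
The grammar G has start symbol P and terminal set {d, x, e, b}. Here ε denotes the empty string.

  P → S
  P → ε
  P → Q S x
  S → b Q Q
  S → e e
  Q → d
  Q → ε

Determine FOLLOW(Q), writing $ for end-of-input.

FIRST(S) = {b, e}
FIRST(Q) = {ε, d}
FIRST(P) = {ε, b, d, e}  (via S, Q S x)
FOLLOW(P) includes $ since P is the start symbol.
FOLLOW(P): P appears on no right-hand side. Thus FOLLOW(P) = {$}.
FOLLOW(S): in P→S, the suffix after S is empty, so FOLLOW(S) ⊇ FOLLOW(P) = {$}; in P→Q S x, S is followed by x with FIRST {x}. Thus FOLLOW(S) = {$, x}.
FOLLOW(Q): in P→Q S x, Q is followed by S x with FIRST {b, e}; in S→b Q Q (occurrence 1), Q is followed by Q with FIRST {ε, d}; in S→b Q Q (occurrence 1), the suffix after Q is nullable, so FOLLOW(Q) ⊇ FOLLOW(S) = {$, x}; in S→b Q Q (occurrence 2), the suffix after Q is empty, so FOLLOW(Q) ⊇ FOLLOW(S) = {$, x}. Thus FOLLOW(Q) = {$, b, d, e, x}.

{$, b, d, e, x}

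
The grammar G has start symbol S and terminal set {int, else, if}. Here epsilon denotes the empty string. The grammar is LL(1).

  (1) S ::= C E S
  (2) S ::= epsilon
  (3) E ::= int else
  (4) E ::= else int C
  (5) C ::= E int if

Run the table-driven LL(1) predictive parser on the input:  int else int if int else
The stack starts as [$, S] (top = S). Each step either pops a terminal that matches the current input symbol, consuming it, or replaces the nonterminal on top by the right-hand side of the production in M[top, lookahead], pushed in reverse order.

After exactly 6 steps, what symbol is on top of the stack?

     Stack                  Input                       Action
  1  $ S                    int else int if int else $  expand S ::= C E S
  2  $ S E C                int else int if int else $  expand C ::= E int if
  3  $ S E if int E         int else int if int else $  expand E ::= int else
  4  $ S E if int else int  int else int if int else $  match int
  5  $ S E if int else      else int if int else $      match else
  6  $ S E if int           int if int else $           match int
Stack after step 6: $ S E if (top = if).

if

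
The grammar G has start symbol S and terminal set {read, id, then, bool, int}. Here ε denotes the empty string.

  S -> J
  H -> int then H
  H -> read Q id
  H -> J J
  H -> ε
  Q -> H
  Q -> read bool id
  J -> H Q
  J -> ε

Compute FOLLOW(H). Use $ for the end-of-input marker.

{$, id, int, read}

FIRST(S): from S->J we get {ε, int, read}. So FIRST(S) = {ε, int, read}.
FIRST(H): from H->int then H we get {int}; from H->read Q id we get {read}; from H->J J we get {ε, int, read}; from H->ε we get {ε}. So FIRST(H) = {ε, int, read}.
FIRST(Q): from Q->H we get {ε, int, read}; from Q->read bool id we get {read}. So FIRST(Q) = {ε, int, read}.
FIRST(J): from J->H Q we get {ε, int, read}; from J->ε we get {ε}. So FIRST(J) = {ε, int, read}.
FOLLOW(S) includes $ since S is the start symbol.
FOLLOW(S): S appears on no right-hand side. Thus FOLLOW(S) = {$}.
FOLLOW(H): in H->int then H, the suffix after H is empty (adds nothing new); in Q->H, the suffix after H is empty, so FOLLOW(H) ⊇ FOLLOW(Q) = {$, id, int, read}; in J->H Q, H is followed by Q with FIRST {ε, int, read}; in J->H Q, the suffix after H is nullable, so FOLLOW(H) ⊇ FOLLOW(J) = {$, id, int, read}. Thus FOLLOW(H) = {$, id, int, read}.
FOLLOW(J): in S->J, the suffix after J is empty, so FOLLOW(J) ⊇ FOLLOW(S) = {$}; in H->J J (occurrence 1), J is followed by J with FIRST {ε, int, read}; in H->J J (occurrence 1), the suffix after J is nullable, so FOLLOW(J) ⊇ FOLLOW(H) = {$, id, int, read}; in H->J J (occurrence 2), the suffix after J is empty, so FOLLOW(J) ⊇ FOLLOW(H) = {$, id, int, read}. Thus FOLLOW(J) = {$, id, int, read}.
FOLLOW(Q): in H->read Q id, Q is followed by id with FIRST {id}; in J->H Q, the suffix after Q is empty, so FOLLOW(Q) ⊇ FOLLOW(J) = {$, id, int, read}. Thus FOLLOW(Q) = {$, id, int, read}.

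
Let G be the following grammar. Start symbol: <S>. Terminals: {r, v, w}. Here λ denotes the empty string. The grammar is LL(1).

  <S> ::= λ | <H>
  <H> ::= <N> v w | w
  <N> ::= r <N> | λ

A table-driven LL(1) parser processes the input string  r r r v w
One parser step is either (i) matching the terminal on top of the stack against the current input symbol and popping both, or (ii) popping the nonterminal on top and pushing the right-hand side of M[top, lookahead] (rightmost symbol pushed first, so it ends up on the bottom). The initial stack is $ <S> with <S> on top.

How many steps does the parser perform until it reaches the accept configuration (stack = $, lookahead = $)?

11

step 1: stack=$ <S>  input=r r r v w $  — expand <S> ::= <H>
step 2: stack=$ <H>  input=r r r v w $  — expand <H> ::= <N> v w
step 3: stack=$ w v <N>  input=r r r v w $  — expand <N> ::= r <N>
step 4: stack=$ w v <N> r  input=r r r v w $  — match r
step 5: stack=$ w v <N>  input=r r v w $  — expand <N> ::= r <N>
step 6: stack=$ w v <N> r  input=r r v w $  — match r
step 7: stack=$ w v <N>  input=r v w $  — expand <N> ::= r <N>
step 8: stack=$ w v <N> r  input=r v w $  — match r
step 9: stack=$ w v <N>  input=v w $  — expand <N> ::= λ
step 10: stack=$ w v  input=v w $  — match v
step 11: stack=$ w  input=w $  — match w
Accept reached after 11 steps.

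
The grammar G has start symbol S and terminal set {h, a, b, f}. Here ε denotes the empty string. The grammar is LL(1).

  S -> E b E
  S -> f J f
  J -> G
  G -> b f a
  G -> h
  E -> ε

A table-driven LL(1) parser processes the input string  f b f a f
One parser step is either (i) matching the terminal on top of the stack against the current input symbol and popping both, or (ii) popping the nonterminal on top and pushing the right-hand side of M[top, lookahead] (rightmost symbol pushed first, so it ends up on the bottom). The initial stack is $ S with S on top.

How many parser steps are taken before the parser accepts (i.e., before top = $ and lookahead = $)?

     Stack      Input        Action
  1  $ S        f b f a f $  expand S -> f J f
  2  $ f J f    f b f a f $  match f
  3  $ f J      b f a f $    expand J -> G
  4  $ f G      b f a f $    expand G -> b f a
  5  $ f a f b  b f a f $    match b
  6  $ f a f    f a f $      match f
  7  $ f a      a f $        match a
  8  $ f        f $          match f
Accept reached after 8 steps.

8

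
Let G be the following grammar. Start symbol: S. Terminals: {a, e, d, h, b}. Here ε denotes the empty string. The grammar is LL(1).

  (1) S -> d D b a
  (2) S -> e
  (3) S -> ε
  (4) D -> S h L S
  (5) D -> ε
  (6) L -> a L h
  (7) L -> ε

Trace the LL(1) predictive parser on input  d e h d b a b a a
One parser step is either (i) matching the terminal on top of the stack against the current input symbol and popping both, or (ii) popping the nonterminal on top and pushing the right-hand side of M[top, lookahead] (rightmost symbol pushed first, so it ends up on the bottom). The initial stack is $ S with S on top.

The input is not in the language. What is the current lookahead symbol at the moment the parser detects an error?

step 1: stack=$ S  input=d e h d b a b a a $  — expand S -> d D b a
step 2: stack=$ a b D d  input=d e h d b a b a a $  — match d
step 3: stack=$ a b D  input=e h d b a b a a $  — expand D -> S h L S
step 4: stack=$ a b S L h S  input=e h d b a b a a $  — expand S -> e
step 5: stack=$ a b S L h e  input=e h d b a b a a $  — match e
step 6: stack=$ a b S L h  input=h d b a b a a $  — match h
step 7: stack=$ a b S L  input=d b a b a a $  — expand L -> ε
step 8: stack=$ a b S  input=d b a b a a $  — expand S -> d D b a
step 9: stack=$ a b a b D d  input=d b a b a a $  — match d
step 10: stack=$ a b a b D  input=b a b a a $  — expand D -> ε
step 11: stack=$ a b a b  input=b a b a a $  — match b
step 12: stack=$ a b a  input=a b a a $  — match a
step 13: stack=$ a b  input=b a a $  — match b
step 14: stack=$ a  input=a a $  — match a
step 15: stack=$  input=a $  — error: stack empty but input remains

a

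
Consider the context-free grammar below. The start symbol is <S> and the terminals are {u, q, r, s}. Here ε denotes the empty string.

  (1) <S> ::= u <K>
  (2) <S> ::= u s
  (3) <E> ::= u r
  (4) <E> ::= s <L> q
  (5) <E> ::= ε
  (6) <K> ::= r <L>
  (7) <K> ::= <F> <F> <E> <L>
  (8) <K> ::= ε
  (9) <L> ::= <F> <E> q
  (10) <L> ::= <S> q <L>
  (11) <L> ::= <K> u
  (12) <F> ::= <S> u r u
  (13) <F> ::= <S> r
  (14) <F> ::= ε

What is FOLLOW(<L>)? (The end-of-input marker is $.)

{$, q, r, u}

FIRST(<S>): from <S>::=u <K> we get {u}; from <S>::=u s we get {u}. So FIRST(<S>) = {u}.
FIRST(<E>): from <E>::=u r we get {u}; from <E>::=s <L> q we get {s}; from <E>::=ε we get {ε}. So FIRST(<E>) = {ε, s, u}.
FIRST(<F>): from <F>::=<S> u r u we get {u}; from <F>::=<S> r we get {u}; from <F>::=ε we get {ε}. So FIRST(<F>) = {ε, u}.
FIRST(<K>): from <K>::=r <L> we get {r}; from <K>::=<F> <F> <E> <L> we get {q, r, s, u}; from <K>::=ε we get {ε}. So FIRST(<K>) = {ε, q, r, s, u}.
FIRST(<L>): from <L>::=<F> <E> q we get {q, s, u}; from <L>::=<S> q <L> we get {u}; from <L>::=<K> u we get {q, r, s, u}. So FIRST(<L>) = {q, r, s, u}.
FOLLOW(<S>) includes $ since <S> is the start symbol.
FOLLOW(<S>): in <L>::=<S> q <L>, <S> is followed by q <L> with FIRST {q}; in <F>::=<S> u r u, <S> is followed by u r u with FIRST {u}; in <F>::=<S> r, <S> is followed by r with FIRST {r}. Thus FOLLOW(<S>) = {$, q, r, u}.
FOLLOW(<E>): in <K>::=<F> <F> <E> <L>, <E> is followed by <L> with FIRST {q, r, s, u}; in <L>::=<F> <E> q, <E> is followed by q with FIRST {q}. Thus FOLLOW(<E>) = {q, r, s, u}.
FOLLOW(<K>): in <S>::=u <K>, the suffix after <K> is empty, so FOLLOW(<K>) ⊇ FOLLOW(<S>) = {$, q, r, u}; in <L>::=<K> u, <K> is followed by u with FIRST {u}. Thus FOLLOW(<K>) = {$, q, r, u}.
FOLLOW(<L>): in <E>::=s <L> q, <L> is followed by q with FIRST {q}; in <K>::=r <L>, the suffix after <L> is empty, so FOLLOW(<L>) ⊇ FOLLOW(<K>) = {$, q, r, u}; in <K>::=<F> <F> <E> <L>, the suffix after <L> is empty, so FOLLOW(<L>) ⊇ FOLLOW(<K>) = {$, q, r, u}; in <L>::=<S> q <L>, the suffix after <L> is empty (adds nothing new). Thus FOLLOW(<L>) = {$, q, r, u}.
FOLLOW(<F>): in <K>::=<F> <F> <E> <L> (occurrence 1), <F> is followed by <F> <E> <L> with FIRST {q, r, s, u}; in <K>::=<F> <F> <E> <L> (occurrence 2), <F> is followed by <E> <L> with FIRST {q, r, s, u}; in <L>::=<F> <E> q, <F> is followed by <E> q with FIRST {q, s, u}. Thus FOLLOW(<F>) = {q, r, s, u}.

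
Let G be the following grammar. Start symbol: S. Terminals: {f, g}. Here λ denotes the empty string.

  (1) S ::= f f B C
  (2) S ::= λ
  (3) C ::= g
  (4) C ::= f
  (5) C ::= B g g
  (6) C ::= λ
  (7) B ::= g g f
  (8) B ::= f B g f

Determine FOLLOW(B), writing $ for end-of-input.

{$, f, g}

FIRST(S) = {λ, f}
FIRST(B) = {f, g}
FIRST(C) = {λ, f, g}  (via B g g)
FOLLOW(S) includes $ since S is the start symbol.
FOLLOW(S): S appears on no right-hand side. Thus FOLLOW(S) = {$}.
FOLLOW(C): in S::=f f B C, the suffix after C is empty, so FOLLOW(C) ⊇ FOLLOW(S) = {$}. Thus FOLLOW(C) = {$}.
FOLLOW(B): in S::=f f B C, B is followed by C with FIRST {λ, f, g}; in S::=f f B C, the suffix after B is nullable, so FOLLOW(B) ⊇ FOLLOW(S) = {$}; in C::=B g g, B is followed by g g with FIRST {g}; in B::=f B g f, B is followed by g f with FIRST {g}. Thus FOLLOW(B) = {$, f, g}.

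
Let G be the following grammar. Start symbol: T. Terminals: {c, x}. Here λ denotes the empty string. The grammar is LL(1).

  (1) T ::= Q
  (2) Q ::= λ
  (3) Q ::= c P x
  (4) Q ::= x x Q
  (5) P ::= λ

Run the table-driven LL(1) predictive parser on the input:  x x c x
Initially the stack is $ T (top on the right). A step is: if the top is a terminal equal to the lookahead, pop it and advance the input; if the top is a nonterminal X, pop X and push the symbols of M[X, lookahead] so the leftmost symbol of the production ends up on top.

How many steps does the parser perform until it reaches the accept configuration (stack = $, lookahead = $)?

step 1: stack=$ T  input=x x c x $  — expand T ::= Q
step 2: stack=$ Q  input=x x c x $  — expand Q ::= x x Q
step 3: stack=$ Q x x  input=x x c x $  — match x
step 4: stack=$ Q x  input=x c x $  — match x
step 5: stack=$ Q  input=c x $  — expand Q ::= c P x
step 6: stack=$ x P c  input=c x $  — match c
step 7: stack=$ x P  input=x $  — expand P ::= λ
step 8: stack=$ x  input=x $  — match x
Accept reached after 8 steps.

8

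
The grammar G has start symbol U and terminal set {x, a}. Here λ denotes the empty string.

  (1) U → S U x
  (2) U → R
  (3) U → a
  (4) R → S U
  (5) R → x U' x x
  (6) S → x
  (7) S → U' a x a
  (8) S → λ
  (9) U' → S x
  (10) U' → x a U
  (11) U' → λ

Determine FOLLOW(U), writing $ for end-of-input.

{$, a, x}

FIRST(U): from U→S U x we get {a, x}; from U→R we get {a, x}; from U→a we get {a}. So FIRST(U) = {a, x}.
FIRST(R): from R→S U we get {a, x}; from R→x U' x x we get {x}. So FIRST(R) = {a, x}.
FIRST(S): from S→x we get {x}; from S→U' a x a we get {a, x}; from S→λ we get {λ}. So FIRST(S) = {λ, a, x}.
FIRST(U'): from U'→S x we get {a, x}; from U'→x a U we get {x}; from U'→λ we get {λ}. So FIRST(U') = {λ, a, x}.
FOLLOW(U) includes $ since U is the start symbol.
FOLLOW(S): in U→S U x, S is followed by U x with FIRST {a, x}; in R→S U, S is followed by U with FIRST {a, x}; in U'→S x, S is followed by x with FIRST {x}. Thus FOLLOW(S) = {a, x}.
FOLLOW(U'): in R→x U' x x, U' is followed by x x with FIRST {x}; in S→U' a x a, U' is followed by a x a with FIRST {a}. Thus FOLLOW(U') = {a, x}.
FOLLOW(U): in U→S U x, U is followed by x with FIRST {x}; in R→S U, the suffix after U is empty, so FOLLOW(U) ⊇ FOLLOW(R) = {$, a, x}; in U'→x a U, the suffix after U is empty, so FOLLOW(U) ⊇ FOLLOW(U') = {a, x}. Thus FOLLOW(U) = {$, a, x}.
FOLLOW(R): in U→R, the suffix after R is empty, so FOLLOW(R) ⊇ FOLLOW(U) = {$, a, x}. Thus FOLLOW(R) = {$, a, x}.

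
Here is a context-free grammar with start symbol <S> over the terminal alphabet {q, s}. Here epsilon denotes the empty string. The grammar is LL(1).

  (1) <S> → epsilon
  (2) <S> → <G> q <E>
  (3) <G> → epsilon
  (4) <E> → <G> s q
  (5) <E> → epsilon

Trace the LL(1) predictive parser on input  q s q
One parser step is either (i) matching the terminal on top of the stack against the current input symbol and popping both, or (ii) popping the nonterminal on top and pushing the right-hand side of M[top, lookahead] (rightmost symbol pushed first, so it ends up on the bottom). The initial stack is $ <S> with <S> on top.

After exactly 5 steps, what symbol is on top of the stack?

s

step 1: stack=$ <S>  input=q s q $  — expand <S> → <G> q <E>
step 2: stack=$ <E> q <G>  input=q s q $  — expand <G> → epsilon
step 3: stack=$ <E> q  input=q s q $  — match q
step 4: stack=$ <E>  input=s q $  — expand <E> → <G> s q
step 5: stack=$ q s <G>  input=s q $  — expand <G> → epsilon
Stack after step 5: $ q s (top = s).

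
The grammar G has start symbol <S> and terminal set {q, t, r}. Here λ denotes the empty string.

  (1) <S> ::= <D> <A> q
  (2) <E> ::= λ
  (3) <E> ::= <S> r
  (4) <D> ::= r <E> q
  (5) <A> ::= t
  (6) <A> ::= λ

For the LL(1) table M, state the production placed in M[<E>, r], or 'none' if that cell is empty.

<E> ::= <S> r

FIRST(<D>) = {r}
FIRST(<A>) = {λ, t}
FIRST(<S>) = {r}  (via <D> <A> q)
FIRST(<E>) = {λ, r}  (via <S> r)
FOLLOW(<S>) includes $ since <S> is the start symbol.
FOLLOW(<E>): in <D>::=r <E> q, <E> is followed by q with FIRST {q}. Thus FOLLOW(<E>) = {q}.
For <E> ::= λ: FIRST(λ) = {λ}, so it goes in M[<E>, t] for t ∈ {}; since λ ∈ FIRST, also for every t ∈ FOLLOW(<E>) = {q}.
For <E> ::= <S> r: FIRST(<S> r) = {r}, so it goes in M[<E>, t] for t ∈ {r}.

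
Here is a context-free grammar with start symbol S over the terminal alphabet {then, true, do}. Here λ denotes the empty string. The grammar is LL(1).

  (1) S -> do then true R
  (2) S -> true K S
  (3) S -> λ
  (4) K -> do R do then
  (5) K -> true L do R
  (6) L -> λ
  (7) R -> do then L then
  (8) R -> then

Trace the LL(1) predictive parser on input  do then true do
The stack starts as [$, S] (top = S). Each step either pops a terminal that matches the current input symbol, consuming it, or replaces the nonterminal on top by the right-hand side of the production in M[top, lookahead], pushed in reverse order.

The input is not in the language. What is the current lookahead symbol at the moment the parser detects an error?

$

     Stack             Input              Action
  1  $ S               do then true do $  expand S -> do then true R
  2  $ R true then do  do then true do $  match do
  3  $ R true then     then true do $     match then
  4  $ R true          true do $          match true
  5  $ R               do $               expand R -> do then L then
  6  $ then L then do  do $               match do
  7  $ then L then     $                  error: top is terminal then but lookahead is $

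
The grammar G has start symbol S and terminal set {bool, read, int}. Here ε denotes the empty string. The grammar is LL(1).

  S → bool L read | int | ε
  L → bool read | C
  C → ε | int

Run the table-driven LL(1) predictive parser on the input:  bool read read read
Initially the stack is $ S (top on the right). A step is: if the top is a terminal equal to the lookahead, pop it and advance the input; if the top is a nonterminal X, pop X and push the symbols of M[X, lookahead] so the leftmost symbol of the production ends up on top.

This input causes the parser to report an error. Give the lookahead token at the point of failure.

read

step 1: stack=$ S  input=bool read read read $  — expand S → bool L read
step 2: stack=$ read L bool  input=bool read read read $  — match bool
step 3: stack=$ read L  input=read read read $  — expand L → C
step 4: stack=$ read C  input=read read read $  — expand C → ε
step 5: stack=$ read  input=read read read $  — match read
step 6: stack=$  input=read read $  — error: stack empty but input remains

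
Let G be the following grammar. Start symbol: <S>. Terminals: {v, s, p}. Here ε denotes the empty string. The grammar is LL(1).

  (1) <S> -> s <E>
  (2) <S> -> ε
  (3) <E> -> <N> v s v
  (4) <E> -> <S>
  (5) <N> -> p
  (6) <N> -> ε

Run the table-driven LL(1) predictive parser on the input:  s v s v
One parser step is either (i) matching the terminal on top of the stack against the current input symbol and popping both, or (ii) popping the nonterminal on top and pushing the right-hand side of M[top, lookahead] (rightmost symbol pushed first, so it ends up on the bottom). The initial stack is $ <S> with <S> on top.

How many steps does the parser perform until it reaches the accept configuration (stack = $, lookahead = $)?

step 1: stack=$ <S>  input=s v s v $  — expand <S> -> s <E>
step 2: stack=$ <E> s  input=s v s v $  — match s
step 3: stack=$ <E>  input=v s v $  — expand <E> -> <N> v s v
step 4: stack=$ v s v <N>  input=v s v $  — expand <N> -> ε
step 5: stack=$ v s v  input=v s v $  — match v
step 6: stack=$ v s  input=s v $  — match s
step 7: stack=$ v  input=v $  — match v
Accept reached after 7 steps.

7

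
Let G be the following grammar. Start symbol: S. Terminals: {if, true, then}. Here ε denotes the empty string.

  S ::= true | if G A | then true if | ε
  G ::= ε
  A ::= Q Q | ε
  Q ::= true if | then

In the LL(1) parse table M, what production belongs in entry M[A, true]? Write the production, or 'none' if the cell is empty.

A ::= Q Q

FIRST(S): from S::=true we get {true}; from S::=if G A we get {if}; from S::=then true if we get {then}; from S::=ε we get {ε}. So FIRST(S) = {ε, if, then, true}.
FIRST(G): from G::=ε we get {ε}. So FIRST(G) = {ε}.
FIRST(Q): from Q::=true if we get {true}; from Q::=then we get {then}. So FIRST(Q) = {then, true}.
FIRST(A): from A::=Q Q we get {then, true}; from A::=ε we get {ε}. So FIRST(A) = {ε, then, true}.
FOLLOW(S) includes $ since S is the start symbol.
FOLLOW(S): S appears on no right-hand side. Thus FOLLOW(S) = {$}.
FOLLOW(A): in S::=if G A, the suffix after A is empty, so FOLLOW(A) ⊇ FOLLOW(S) = {$}. Thus FOLLOW(A) = {$}.
For A ::= Q Q: FIRST(Q Q) = {then, true}, so it goes in M[A, t] for t ∈ {then, true}.
For A ::= ε: FIRST(ε) = {ε}, so it goes in M[A, t] for t ∈ {}; since ε ∈ FIRST, also for every t ∈ FOLLOW(A) = {$}.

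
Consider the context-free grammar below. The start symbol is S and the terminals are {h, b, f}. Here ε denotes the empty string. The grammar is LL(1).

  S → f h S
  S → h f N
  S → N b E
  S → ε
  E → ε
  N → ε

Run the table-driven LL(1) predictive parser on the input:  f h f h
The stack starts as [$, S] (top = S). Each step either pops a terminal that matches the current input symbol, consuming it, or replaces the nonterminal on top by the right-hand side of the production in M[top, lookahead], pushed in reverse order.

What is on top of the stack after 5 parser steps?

     Stack    Input      Action
  1  $ S      f h f h $  expand S → f h S
  2  $ S h f  f h f h $  match f
  3  $ S h    h f h $    match h
  4  $ S      f h $      expand S → f h S
  5  $ S h f  f h $      match f
Stack after step 5: $ S h (top = h).

h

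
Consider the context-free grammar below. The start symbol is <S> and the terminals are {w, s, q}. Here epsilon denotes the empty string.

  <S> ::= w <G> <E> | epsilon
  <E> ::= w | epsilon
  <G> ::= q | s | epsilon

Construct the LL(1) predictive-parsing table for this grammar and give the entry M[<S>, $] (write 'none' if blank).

FIRST(<S>): from <S>::=w <G> <E> we get {w}; from <S>::=epsilon we get {epsilon}. So FIRST(<S>) = {epsilon, w}.
FIRST(<E>): from <E>::=w we get {w}; from <E>::=epsilon we get {epsilon}. So FIRST(<E>) = {epsilon, w}.
FIRST(<G>): from <G>::=q we get {q}; from <G>::=s we get {s}; from <G>::=epsilon we get {epsilon}. So FIRST(<G>) = {epsilon, q, s}.
FOLLOW(<S>) includes $ since <S> is the start symbol.
FOLLOW(<S>): <S> appears on no right-hand side. Thus FOLLOW(<S>) = {$}.
For <S> ::= w <G> <E>: FIRST(w <G> <E>) = {w}, so it goes in M[<S>, t] for t ∈ {w}.
For <S> ::= epsilon: FIRST(epsilon) = {epsilon}, so it goes in M[<S>, t] for t ∈ {}; since epsilon ∈ FIRST, also for every t ∈ FOLLOW(<S>) = {$}.

<S> ::= epsilon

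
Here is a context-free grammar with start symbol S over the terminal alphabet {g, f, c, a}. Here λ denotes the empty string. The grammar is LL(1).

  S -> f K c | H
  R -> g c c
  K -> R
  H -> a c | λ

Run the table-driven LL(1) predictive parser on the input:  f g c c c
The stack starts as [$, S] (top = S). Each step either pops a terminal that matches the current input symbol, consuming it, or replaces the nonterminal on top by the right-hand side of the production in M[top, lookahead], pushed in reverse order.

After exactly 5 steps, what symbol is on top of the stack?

step 1: stack=$ S  input=f g c c c $  — expand S -> f K c
step 2: stack=$ c K f  input=f g c c c $  — match f
step 3: stack=$ c K  input=g c c c $  — expand K -> R
step 4: stack=$ c R  input=g c c c $  — expand R -> g c c
step 5: stack=$ c c c g  input=g c c c $  — match g
Stack after step 5: $ c c c (top = c).

c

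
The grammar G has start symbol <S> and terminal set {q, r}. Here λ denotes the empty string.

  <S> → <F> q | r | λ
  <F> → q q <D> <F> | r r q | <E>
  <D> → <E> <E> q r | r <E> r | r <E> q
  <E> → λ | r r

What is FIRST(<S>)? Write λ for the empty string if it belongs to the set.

FIRST(<E>): from <E>→λ we get {λ}; from <E>→r r we get {r}. So FIRST(<E>) = {λ, r}.
FIRST(<F>): from <F>→q q <D> <F> we get {q}; from <F>→r r q we get {r}; from <F>→<E> we get {λ, r}. So FIRST(<F>) = {λ, q, r}.
FIRST(<D>): from <D>→<E> <E> q r we get {q, r}; from <D>→r <E> r we get {r}; from <D>→r <E> q we get {r}. So FIRST(<D>) = {q, r}.
FIRST(<S>): from <S>→<F> q we get {q, r}; from <S>→r we get {r}; from <S>→λ we get {λ}. So FIRST(<S>) = {λ, q, r}.

{λ, q, r}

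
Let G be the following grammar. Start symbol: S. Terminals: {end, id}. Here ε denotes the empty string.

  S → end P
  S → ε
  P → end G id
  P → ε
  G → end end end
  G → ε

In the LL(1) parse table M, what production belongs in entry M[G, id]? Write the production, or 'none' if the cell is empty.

FIRST(S): from S→end P we get {end}; from S→ε we get {ε}. So FIRST(S) = {ε, end}.
FIRST(P): from P→end G id we get {end}; from P→ε we get {ε}. So FIRST(P) = {ε, end}.
FIRST(G): from G→end end end we get {end}; from G→ε we get {ε}. So FIRST(G) = {ε, end}.
FOLLOW(S) includes $ since S is the start symbol.
FOLLOW(G): in P→end G id, G is followed by id with FIRST {id}. Thus FOLLOW(G) = {id}.
For G → end end end: FIRST(end end end) = {end}, so it goes in M[G, t] for t ∈ {end}.
For G → ε: FIRST(ε) = {ε}, so it goes in M[G, t] for t ∈ {}; since ε ∈ FIRST, also for every t ∈ FOLLOW(G) = {id}.

G → ε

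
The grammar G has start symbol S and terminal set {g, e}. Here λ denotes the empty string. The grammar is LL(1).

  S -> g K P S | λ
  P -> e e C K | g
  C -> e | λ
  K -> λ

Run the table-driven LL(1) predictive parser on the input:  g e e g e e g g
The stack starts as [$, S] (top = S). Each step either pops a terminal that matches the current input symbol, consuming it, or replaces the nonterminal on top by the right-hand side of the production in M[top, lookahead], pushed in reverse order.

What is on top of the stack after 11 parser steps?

P

step 1: stack=$ S  input=g e e g e e g g $  — expand S -> g K P S
step 2: stack=$ S P K g  input=g e e g e e g g $  — match g
step 3: stack=$ S P K  input=e e g e e g g $  — expand K -> λ
step 4: stack=$ S P  input=e e g e e g g $  — expand P -> e e C K
step 5: stack=$ S K C e e  input=e e g e e g g $  — match e
step 6: stack=$ S K C e  input=e g e e g g $  — match e
step 7: stack=$ S K C  input=g e e g g $  — expand C -> λ
step 8: stack=$ S K  input=g e e g g $  — expand K -> λ
step 9: stack=$ S  input=g e e g g $  — expand S -> g K P S
step 10: stack=$ S P K g  input=g e e g g $  — match g
step 11: stack=$ S P K  input=e e g g $  — expand K -> λ
Stack after step 11: $ S P (top = P).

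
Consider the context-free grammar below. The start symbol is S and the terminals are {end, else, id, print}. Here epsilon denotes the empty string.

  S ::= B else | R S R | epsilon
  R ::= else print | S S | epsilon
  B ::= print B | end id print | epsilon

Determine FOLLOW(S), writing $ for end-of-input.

FIRST(B) = {epsilon, end, print}
FIRST(S) = {epsilon, else, end, print}  (via B else, R S R)
FIRST(R) = {epsilon, else, end, print}  (via S S)
FOLLOW(S) includes $ since S is the start symbol.
FOLLOW(B): in S::=B else, B is followed by else with FIRST {else}; in B::=print B, the suffix after B is empty (adds nothing new). Thus FOLLOW(B) = {else}.
FOLLOW(S): in S::=R S R, S is followed by R with FIRST {epsilon, else, end, print}; in S::=R S R, the suffix after S is nullable (adds nothing new); in R::=S S (occurrence 1), S is followed by S with FIRST {epsilon, else, end, print}; in R::=S S (occurrence 1), the suffix after S is nullable, so FOLLOW(S) ⊇ FOLLOW(R) = {$, else, end, print}; in R::=S S (occurrence 2), the suffix after S is empty, so FOLLOW(S) ⊇ FOLLOW(R) = {$, else, end, print}. Thus FOLLOW(S) = {$, else, end, print}.
FOLLOW(R): in S::=R S R (occurrence 1), R is followed by S R with FIRST {epsilon, else, end, print}; in S::=R S R (occurrence 1), the suffix after R is nullable, so FOLLOW(R) ⊇ FOLLOW(S) = {$, else, end, print}; in S::=R S R (occurrence 2), the suffix after R is empty, so FOLLOW(R) ⊇ FOLLOW(S) = {$, else, end, print}. Thus FOLLOW(R) = {$, else, end, print}.

{$, else, end, print}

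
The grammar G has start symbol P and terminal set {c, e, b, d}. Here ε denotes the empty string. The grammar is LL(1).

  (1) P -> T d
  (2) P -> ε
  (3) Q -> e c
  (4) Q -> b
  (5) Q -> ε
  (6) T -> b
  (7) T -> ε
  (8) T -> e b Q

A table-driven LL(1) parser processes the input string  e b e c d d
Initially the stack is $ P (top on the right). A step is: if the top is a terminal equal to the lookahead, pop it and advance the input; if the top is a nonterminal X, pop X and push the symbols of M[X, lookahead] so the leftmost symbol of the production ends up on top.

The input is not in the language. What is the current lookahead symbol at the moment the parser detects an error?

     Stack      Input          Action
  1  $ P        e b e c d d $  expand P -> T d
  2  $ d T      e b e c d d $  expand T -> e b Q
  3  $ d Q b e  e b e c d d $  match e
  4  $ d Q b    b e c d d $    match b
  5  $ d Q      e c d d $      expand Q -> e c
  6  $ d c e    e c d d $      match e
  7  $ d c      c d d $        match c
  8  $ d        d d $          match d
  9  $          d $            error: stack empty but input remains

d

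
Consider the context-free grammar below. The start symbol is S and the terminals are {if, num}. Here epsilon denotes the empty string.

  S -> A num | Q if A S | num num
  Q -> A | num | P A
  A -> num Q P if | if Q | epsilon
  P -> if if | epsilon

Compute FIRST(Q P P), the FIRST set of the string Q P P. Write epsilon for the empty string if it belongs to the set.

{epsilon, if, num}

FIRST(A): from A->num Q P if we get {num}; from A->if Q we get {if}; from A->epsilon we get {epsilon}. So FIRST(A) = {epsilon, if, num}.
FIRST(P): from P->if if we get {if}; from P->epsilon we get {epsilon}. So FIRST(P) = {epsilon, if}.
FIRST(Q): from Q->A we get {epsilon, if, num}; from Q->num we get {num}; from Q->P A we get {epsilon, if, num}. So FIRST(Q) = {epsilon, if, num}.
FIRST(S): from S->A num we get {if, num}; from S->Q if A S we get {if, num}; from S->num num we get {num}. So FIRST(S) = {if, num}.
FIRST(Q P P): take FIRST of each symbol in turn, carrying on past any symbol whose FIRST contains epsilon; result {epsilon, if, num}.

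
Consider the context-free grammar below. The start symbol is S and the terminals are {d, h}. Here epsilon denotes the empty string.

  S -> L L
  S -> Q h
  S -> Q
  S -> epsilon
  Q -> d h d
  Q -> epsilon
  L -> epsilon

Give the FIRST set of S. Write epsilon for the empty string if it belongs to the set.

{epsilon, d, h}

FIRST(Q): from Q->d h d we get {d}; from Q->epsilon we get {epsilon}. So FIRST(Q) = {epsilon, d}.
FIRST(L): from L->epsilon we get {epsilon}. So FIRST(L) = {epsilon}.
FIRST(S): from S->L L we get {epsilon}; from S->Q h we get {d, h}; from S->Q we get {epsilon, d}; from S->epsilon we get {epsilon}. So FIRST(S) = {epsilon, d, h}.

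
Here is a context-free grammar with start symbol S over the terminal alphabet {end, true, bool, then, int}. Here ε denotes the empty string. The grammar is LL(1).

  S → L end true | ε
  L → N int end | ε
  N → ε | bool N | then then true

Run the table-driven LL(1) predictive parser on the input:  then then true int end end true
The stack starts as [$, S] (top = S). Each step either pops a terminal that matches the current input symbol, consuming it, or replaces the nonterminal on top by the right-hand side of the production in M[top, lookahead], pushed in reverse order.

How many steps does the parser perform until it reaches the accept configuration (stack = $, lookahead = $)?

10

step 1: stack=$ S  input=then then true int end end true $  — expand S → L end true
step 2: stack=$ true end L  input=then then true int end end true $  — expand L → N int end
step 3: stack=$ true end end int N  input=then then true int end end true $  — expand N → then then true
step 4: stack=$ true end end int true then then  input=then then true int end end true $  — match then
step 5: stack=$ true end end int true then  input=then true int end end true $  — match then
step 6: stack=$ true end end int true  input=true int end end true $  — match true
step 7: stack=$ true end end int  input=int end end true $  — match int
step 8: stack=$ true end end  input=end end true $  — match end
step 9: stack=$ true end  input=end true $  — match end
step 10: stack=$ true  input=true $  — match true
Accept reached after 10 steps.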